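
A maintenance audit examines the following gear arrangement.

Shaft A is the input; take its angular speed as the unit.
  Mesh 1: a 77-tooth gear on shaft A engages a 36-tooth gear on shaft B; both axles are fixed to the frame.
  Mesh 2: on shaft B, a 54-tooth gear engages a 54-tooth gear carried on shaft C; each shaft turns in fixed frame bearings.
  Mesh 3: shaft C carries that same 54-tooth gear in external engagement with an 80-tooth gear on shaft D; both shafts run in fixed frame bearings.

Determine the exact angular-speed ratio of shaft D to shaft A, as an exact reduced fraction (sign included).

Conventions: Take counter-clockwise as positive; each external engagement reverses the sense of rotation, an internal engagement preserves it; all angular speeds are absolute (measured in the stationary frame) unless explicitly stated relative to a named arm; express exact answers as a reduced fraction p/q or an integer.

class = fixed-axis compound train [3 meshes; 3 ratios multiply, 3 sense flips]
mesh 1 [77T→36T]: running ratio 77/36, sense −
mesh 2 [54T→54T]: running ratio 77/36, sense +
mesh 3 [54T→80T]: running ratio 231/160, sense −
ω_out/ω_in = -231/160

-231/160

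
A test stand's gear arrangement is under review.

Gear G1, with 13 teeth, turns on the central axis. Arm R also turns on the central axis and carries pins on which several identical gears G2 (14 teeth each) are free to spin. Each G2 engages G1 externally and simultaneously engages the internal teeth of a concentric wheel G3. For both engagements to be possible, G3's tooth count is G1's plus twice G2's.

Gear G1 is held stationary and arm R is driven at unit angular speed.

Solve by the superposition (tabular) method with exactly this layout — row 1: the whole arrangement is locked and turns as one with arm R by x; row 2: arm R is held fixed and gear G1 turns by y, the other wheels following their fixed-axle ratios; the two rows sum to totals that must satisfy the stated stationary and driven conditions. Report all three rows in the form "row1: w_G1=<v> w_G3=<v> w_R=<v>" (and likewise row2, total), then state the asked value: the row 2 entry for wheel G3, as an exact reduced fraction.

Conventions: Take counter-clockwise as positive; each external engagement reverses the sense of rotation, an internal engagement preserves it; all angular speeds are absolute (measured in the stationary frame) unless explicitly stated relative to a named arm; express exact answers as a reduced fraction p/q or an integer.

row1: w_G1=1 w_G3=1 w_R=1
row2: w_G1=-1 w_G3=13/41 w_R=0
total: w_G1=0 w_G3=54/41 w_R=1
asked value: 13/41

topology: planetary set — G1 13T / G2 14T / G3 41T, arm = carrier (Willis)
row 1: whole set turns with the arm by x
row 2 (arm held, sun turns y): ω_ring = −(13/41)·y, ω_arm = 0
boundary: total ω_sun = x + y = 0 and total ω_arm = x = 1  ⇒  y = -1, x = 1
row 2 ring = −(13/41)·(-1) = 13/41
totals (row 1 + row 2): sun 1 + (-1) = 0, ring 1 + 13/41 = 54/41, arm 1 + 0 = 1
asked cell (row2, ring) = 13/41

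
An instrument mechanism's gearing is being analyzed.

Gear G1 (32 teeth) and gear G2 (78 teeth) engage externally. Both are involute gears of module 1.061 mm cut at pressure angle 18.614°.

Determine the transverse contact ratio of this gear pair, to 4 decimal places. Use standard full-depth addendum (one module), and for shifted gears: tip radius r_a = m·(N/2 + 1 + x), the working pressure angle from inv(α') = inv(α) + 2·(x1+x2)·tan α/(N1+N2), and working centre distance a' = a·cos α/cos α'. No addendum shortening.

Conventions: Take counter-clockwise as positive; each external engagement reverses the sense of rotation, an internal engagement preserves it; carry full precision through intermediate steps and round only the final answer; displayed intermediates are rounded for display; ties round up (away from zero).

1.8228

recognized (one external pair, fixed centres): single-mesh tooth geometry, m = 1.061, N1 = 32, N2 = 78
base radii: r_b1 = 16.087993, r_b2 = 39.214483
tip radii: r_a1 = 18.037000, r_a2 = 42.440000
no profile shift: α' = α, a' = a
action lengths: √(r_a1²−r_b1²) = 8.155357, √(r_a2²−r_b2²) = 16.228923
base pitch p_b = π·m·cos α = 3.158870
CR = (8.155357 + 16.228923 − 58.355000·sin 18.61400°)/3.158870 = 1.822771
contact ratio ≈ 1.8228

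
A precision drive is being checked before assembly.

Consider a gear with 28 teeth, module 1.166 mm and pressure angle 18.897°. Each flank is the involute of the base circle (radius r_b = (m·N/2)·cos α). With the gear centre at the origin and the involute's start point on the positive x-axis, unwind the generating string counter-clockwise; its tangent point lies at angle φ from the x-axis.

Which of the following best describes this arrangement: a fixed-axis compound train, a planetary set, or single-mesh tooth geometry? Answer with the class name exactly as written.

single-mesh involute tooth geometry (28T wheel at module 1.166)
classification: single-mesh tooth geometry

single-mesh tooth geometry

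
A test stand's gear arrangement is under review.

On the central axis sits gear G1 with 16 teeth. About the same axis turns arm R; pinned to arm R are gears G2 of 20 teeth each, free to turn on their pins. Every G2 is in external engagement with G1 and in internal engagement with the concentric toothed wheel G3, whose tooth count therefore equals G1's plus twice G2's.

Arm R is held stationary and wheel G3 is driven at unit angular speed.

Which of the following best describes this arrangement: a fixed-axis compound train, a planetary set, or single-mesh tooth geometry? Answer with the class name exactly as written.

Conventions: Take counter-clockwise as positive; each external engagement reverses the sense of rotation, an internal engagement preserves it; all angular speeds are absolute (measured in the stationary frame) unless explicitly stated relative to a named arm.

planetary set (16T centre, 20T on arm, 56T internal) — Willis relation
classification: planetary set

planetary set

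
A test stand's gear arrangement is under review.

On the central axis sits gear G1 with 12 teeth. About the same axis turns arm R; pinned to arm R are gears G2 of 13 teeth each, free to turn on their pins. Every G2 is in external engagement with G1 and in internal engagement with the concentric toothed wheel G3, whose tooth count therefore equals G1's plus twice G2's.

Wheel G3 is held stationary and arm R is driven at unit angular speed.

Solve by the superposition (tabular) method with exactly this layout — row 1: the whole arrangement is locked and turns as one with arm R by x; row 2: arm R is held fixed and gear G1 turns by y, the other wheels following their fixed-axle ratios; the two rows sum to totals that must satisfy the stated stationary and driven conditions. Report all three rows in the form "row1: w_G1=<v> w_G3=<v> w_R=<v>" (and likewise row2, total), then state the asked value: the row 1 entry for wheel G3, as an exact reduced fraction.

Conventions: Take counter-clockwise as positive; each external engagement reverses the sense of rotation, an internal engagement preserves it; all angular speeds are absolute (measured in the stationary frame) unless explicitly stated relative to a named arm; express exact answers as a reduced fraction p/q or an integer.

topology: planetary set — G1 12T / G2 13T / G3 38T, arm = carrier (Willis)
row 1 (train locked, turned with arm): all members turn x
row 2 (arm held, sun turns y): ω_ring = −(12/38)·y, ω_arm = 0
boundary: total ω_ring = x − (12/38)·y = 0 and total ω_arm = x = 1  ⇒  y = 19/6, x = 1
row 2 ring = −(12/38)·19/6 = -1
totals (row 1 + row 2): sun 1 + 19/6 = 25/6, ring 1 + (-1) = 0, arm 1 + 0 = 1
asked cell (row1, ring) = 1

row1: w_G1=1 w_G3=1 w_R=1
row2: w_G1=19/6 w_G3=-1 w_R=0
total: w_G1=25/6 w_G3=0 w_R=1
asked value: 1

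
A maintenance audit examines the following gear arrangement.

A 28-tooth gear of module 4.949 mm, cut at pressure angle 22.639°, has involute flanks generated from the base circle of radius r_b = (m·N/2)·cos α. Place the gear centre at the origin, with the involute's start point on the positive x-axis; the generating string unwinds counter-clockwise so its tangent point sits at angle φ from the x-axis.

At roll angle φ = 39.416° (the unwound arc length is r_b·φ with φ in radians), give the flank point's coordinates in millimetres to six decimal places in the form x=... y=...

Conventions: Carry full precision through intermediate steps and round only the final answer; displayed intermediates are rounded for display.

class = single-mesh tooth geometry [base-circle involute, m = 4.949, 28T]
pitch radius r_p = m·N/2 = 4.949·28/2 = 69.286000
base radius r_b = r_p·cos α = 69.286000·cos 22.639° = 63.947404
roll angle φ = 39.416° = 0.68793898 rad
x = r_b·(cos φ + φ·sin φ) = 77.335470
y = r_b·(sin φ − φ·cos φ) = 6.616938

x=77.335470 y=6.616938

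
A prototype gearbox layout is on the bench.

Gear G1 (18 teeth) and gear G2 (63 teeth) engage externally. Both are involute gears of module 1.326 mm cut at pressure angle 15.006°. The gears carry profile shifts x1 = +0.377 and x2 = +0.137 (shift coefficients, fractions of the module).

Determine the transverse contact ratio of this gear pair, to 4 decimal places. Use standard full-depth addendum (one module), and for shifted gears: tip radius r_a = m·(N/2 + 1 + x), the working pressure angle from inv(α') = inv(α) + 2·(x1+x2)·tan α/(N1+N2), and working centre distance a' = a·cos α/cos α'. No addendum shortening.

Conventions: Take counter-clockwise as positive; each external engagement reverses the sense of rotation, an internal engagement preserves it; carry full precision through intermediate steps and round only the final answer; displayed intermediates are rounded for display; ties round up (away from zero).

1.7385

single-mesh involute tooth geometry (18T engaging 63T at module 1.326)
base radii: r_b1 = 11.527035, r_b2 = 40.344624
tip radii: r_a1 = 13.759902, r_a2 = 43.276662
inv(α') = inv(15.006°) + 2·(+0.377+0.137)·tan α/(18+63) = 0.00955939  ⇒  α' = 17.32125°
a' = a·cos α / cos α' = 53.7030·cos 15.006°/cos 17.32125° = 54.335763
action lengths: √(r_a1²−r_b1²) = 7.514144, √(r_a2²−r_b2²) = 15.658251
base pitch p_b = π·m·cos α = 4.023694
CR = (7.514144 + 15.658251 − 54.335763·sin 17.32125°)/4.023694 = 1.738467
contact ratio ≈ 1.7385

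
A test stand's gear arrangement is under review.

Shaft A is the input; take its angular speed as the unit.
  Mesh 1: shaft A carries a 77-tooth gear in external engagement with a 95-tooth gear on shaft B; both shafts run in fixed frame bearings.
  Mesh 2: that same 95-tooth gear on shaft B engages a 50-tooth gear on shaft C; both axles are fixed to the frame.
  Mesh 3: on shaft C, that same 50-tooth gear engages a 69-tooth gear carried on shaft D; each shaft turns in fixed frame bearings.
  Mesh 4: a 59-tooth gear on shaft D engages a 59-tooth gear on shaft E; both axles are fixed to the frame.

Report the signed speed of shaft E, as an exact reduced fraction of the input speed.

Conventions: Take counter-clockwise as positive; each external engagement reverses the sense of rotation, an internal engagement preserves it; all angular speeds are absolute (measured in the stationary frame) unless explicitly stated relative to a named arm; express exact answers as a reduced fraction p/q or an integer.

4-mesh fixed-axis compound train (all bearings frame-fixed)
mesh 1 [77T→95T]: |ω|/ω_in = 1×77/95 = 77/95, sense flips to −
mesh 2 [95T→50T]: |ω|/ω_in = (77/95)×95/50 = 77/50, sense flips to +
mesh 3 [50T→69T]: |ω|/ω_in = (77/50)×50/69 = 77/69, sense flips to −
mesh 4 [59T→59T]: |ω|/ω_in = (77/69)×59/59 = 77/69, sense flips to +
signed output speed (× input speed) = 77/69

77/69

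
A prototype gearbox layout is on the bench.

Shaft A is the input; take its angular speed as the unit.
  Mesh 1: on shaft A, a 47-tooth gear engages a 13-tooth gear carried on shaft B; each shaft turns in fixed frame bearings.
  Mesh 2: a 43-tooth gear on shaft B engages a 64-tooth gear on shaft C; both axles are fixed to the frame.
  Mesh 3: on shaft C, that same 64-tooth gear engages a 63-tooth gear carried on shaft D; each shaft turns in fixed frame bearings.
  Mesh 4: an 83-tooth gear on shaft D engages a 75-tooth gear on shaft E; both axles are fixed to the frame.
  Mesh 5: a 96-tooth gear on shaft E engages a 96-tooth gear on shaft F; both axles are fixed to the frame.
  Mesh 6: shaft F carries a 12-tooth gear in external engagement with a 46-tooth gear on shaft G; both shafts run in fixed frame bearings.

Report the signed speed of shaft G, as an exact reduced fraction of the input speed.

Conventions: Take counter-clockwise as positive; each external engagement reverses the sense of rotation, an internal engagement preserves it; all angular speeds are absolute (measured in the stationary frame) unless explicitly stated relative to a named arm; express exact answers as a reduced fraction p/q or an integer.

6-mesh fixed-axis compound train (all bearings frame-fixed)
mesh 1 [47T→13T]: |ω|/ω_in = 1×47/13 = 47/13, sense flips to −
mesh 2 [43T→64T]: |ω|/ω_in = (47/13)×43/64 = 2021/832, sense flips to +
mesh 3 [64T→63T]: |ω|/ω_in = (2021/832)×64/63 = 2021/819, sense flips to −
mesh 4 [83T→75T]: |ω|/ω_in = (2021/819)×83/75 = 167743/61425, sense flips to +
mesh 5 [96T→96T]: |ω|/ω_in = (167743/61425)×96/96 = 167743/61425, sense flips to −
mesh 6 [12T→46T]: |ω|/ω_in = (167743/61425)×12/46 = 335486/470925, sense flips to +
signed output speed (× input speed) = 335486/470925

335486/470925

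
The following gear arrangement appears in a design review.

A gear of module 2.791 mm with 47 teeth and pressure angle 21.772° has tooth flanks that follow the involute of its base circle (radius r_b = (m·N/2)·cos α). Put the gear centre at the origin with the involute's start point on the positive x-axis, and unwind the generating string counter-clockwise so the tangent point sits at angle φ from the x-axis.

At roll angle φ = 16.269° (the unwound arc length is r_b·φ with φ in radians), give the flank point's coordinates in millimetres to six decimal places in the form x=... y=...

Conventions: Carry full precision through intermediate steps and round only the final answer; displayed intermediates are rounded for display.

x=63.316084 y=0.461079

class = single-mesh tooth geometry [base-circle involute, m = 2.791, 47T]
pitch radius r_p = m·N/2 = 2.791·47/2 = 65.588500
base radius r_b = r_p·cos α = 65.588500·cos 21.772° = 60.909889
roll angle φ = 16.269° = 0.28394762 rad
x = r_b·(cos φ + φ·sin φ) = 63.316084
y = r_b·(sin φ − φ·cos φ) = 0.461079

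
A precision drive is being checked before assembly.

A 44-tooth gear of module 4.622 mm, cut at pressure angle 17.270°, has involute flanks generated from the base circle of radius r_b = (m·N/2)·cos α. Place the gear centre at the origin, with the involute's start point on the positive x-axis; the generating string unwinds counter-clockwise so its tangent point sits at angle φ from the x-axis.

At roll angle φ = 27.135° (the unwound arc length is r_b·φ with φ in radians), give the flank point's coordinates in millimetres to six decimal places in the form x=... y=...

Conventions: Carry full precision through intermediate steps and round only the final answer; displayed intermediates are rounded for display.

x=107.386043 y=3.361600

recognized (one wheel, involute flank): single-mesh tooth geometry, m = 4.622, N = 44
pitch radius r_p = m·N/2 = 4.622·44/2 = 101.684000
base radius r_b = r_p·cos α = 101.684000·cos 17.270° = 97.099717
roll angle φ = 27.135° = 0.47359509 rad
x = r_b·(cos φ + φ·sin φ) = 107.386043
y = r_b·(sin φ − φ·cos φ) = 3.361600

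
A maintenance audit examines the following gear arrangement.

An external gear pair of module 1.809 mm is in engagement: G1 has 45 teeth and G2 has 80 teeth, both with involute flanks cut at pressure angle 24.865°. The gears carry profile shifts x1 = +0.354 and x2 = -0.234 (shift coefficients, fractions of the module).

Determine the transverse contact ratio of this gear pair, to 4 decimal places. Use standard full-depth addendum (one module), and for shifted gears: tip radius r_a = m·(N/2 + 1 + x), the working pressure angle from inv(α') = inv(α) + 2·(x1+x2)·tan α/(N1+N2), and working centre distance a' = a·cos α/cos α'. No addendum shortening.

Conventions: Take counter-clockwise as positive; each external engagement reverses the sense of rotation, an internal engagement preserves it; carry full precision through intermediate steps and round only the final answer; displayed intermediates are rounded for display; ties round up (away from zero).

single-mesh involute tooth geometry (45T engaging 80T at module 1.809)
base radii: r_b1 = 36.929421, r_b2 = 65.652303
tip radii: r_a1 = 43.151886, r_a2 = 73.745694
inv(α') = inv(24.865°) + 2·(+0.354-0.234)·tan α/(45+80) = 0.03035596  ⇒  α' = 25.09984°
a' = a·cos α / cos α' = 113.0625·cos 24.865°/cos 25.09984° = 113.278623
action lengths: √(r_a1²−r_b1²) = 22.322705, √(r_a2²−r_b2²) = 33.588725
base pitch p_b = π·m·cos α = 5.156320
CR = (22.322705 + 33.588725 − 113.278623·sin 25.09984°)/5.156320 = 1.524148
contact ratio ≈ 1.5241

1.5241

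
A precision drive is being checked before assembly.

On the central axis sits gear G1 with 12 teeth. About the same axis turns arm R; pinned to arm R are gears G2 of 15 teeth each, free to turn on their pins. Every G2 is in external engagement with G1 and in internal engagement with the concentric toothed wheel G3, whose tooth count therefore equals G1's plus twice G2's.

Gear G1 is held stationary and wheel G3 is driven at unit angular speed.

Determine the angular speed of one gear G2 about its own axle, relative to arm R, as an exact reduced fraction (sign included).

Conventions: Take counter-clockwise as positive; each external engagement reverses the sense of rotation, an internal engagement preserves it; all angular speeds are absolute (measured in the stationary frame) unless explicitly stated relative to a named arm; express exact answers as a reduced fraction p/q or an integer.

28/45

planetary set (12T centre, 15T on arm, 42T internal) — Willis relation
ring teeth: 12 + 2·15 = 42
12(ω_sun−ω_arm) = −42(ω_ring−ω_arm),  ω_sun = 0, ω_ring = 1
12(0−ω_arm) = −42(1−ω_arm)  ⇒  54·ω_arm = 42  ⇒  ω_arm = 7/9
sun–planet mesh: 12·(0−7/9) = −15·(ω_p−ω_arm)  ⇒  ω_p−ω_arm = 28/45
exact speed ratio = 28/45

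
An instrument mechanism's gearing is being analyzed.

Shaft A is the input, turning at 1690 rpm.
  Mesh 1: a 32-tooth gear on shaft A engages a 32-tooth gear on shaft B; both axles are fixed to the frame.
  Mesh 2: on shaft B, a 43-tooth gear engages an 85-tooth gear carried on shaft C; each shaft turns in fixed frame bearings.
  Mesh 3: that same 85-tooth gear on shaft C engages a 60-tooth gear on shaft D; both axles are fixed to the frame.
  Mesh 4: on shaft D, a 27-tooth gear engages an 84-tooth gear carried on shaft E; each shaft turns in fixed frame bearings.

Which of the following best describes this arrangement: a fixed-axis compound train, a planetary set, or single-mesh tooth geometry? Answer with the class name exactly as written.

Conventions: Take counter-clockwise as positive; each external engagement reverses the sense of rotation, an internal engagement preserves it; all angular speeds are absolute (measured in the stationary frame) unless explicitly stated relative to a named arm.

recognized (5 fixed axles, 4 meshes): fixed-axis compound train
classification: fixed-axis compound train

fixed-axis compound train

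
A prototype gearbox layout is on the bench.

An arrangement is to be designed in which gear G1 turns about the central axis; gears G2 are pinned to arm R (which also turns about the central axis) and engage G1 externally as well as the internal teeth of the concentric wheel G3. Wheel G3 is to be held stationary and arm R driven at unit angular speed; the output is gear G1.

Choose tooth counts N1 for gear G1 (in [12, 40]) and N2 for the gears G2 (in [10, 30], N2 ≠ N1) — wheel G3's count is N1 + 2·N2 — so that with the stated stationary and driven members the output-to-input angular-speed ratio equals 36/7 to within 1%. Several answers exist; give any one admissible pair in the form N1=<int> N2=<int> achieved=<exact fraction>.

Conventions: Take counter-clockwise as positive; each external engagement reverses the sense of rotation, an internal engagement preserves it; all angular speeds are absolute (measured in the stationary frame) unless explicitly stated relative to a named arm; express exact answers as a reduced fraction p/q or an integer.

N1=14 N2=22 achieved=36/7

class = planetary set [ratio 36/7 wanted; Willis about the carrier]
Willis with ω_ring = 0: ω_sun/ω_arm = (N1+N3)/N1; set equal to 36/7  ⇒  N3/N1 = 36/7 − 1 = 29/7
N3 = N1 + 2·N2  ⇒  N2/N1 = (N3/N1 − 1)/2 = (29/7 − 1)/2 = 11/7
smallest multiple with N1 ≥ 12 and N2 ≥ 10: k = 2  ⇒  N1 = 2·7 = 14, N2 = 2·11 = 22 (N1 ≤ 40, N2 ≤ 30, N2 ≠ N1 ✓), N3 = 14 + 2·22 = 58
check: (N1+N3)/N1 with N1 = 14, N3 = 58 gives 36/7; |achieved − target| = 0 ≤ 9/175 ✓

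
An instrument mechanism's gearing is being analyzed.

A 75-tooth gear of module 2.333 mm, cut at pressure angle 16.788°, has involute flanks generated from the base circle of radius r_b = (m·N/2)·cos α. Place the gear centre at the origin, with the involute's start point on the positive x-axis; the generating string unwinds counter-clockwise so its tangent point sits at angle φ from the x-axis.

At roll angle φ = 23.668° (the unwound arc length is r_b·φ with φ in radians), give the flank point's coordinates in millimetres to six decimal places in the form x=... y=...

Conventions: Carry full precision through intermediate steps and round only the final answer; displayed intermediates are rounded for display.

x=90.603055 y=1.934626

topology: single-mesh involute geometry — m = 2.333, N = 75
pitch radius r_p = m·N/2 = 2.333·75/2 = 87.487500
base radius r_b = r_p·cos α = 87.487500·cos 16.788° = 83.758784
roll angle φ = 23.668° = 0.41308453 rad
x = r_b·(cos φ + φ·sin φ) = 90.603055
y = r_b·(sin φ − φ·cos φ) = 1.934626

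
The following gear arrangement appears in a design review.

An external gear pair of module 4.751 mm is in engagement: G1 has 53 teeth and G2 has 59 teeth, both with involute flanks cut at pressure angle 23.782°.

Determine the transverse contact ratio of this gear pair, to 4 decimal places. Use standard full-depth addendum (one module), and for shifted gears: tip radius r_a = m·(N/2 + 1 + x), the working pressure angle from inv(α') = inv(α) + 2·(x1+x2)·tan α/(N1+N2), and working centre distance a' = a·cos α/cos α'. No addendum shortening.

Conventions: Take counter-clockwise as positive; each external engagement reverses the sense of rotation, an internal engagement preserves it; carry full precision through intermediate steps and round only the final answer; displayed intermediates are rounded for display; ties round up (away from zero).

1.5940

recognized (one external pair, fixed centres): single-mesh tooth geometry, m = 4.751, N1 = 53, N2 = 59
base radii: r_b1 = 115.210750, r_b2 = 128.253477
tip radii: r_a1 = 130.652500, r_a2 = 144.905500
no profile shift: α' = α, a' = a
action lengths: √(r_a1²−r_b1²) = 61.616221, √(r_a2²−r_b2²) = 67.443677
base pitch p_b = π·m·cos α = 13.658311
CR = (61.616221 + 67.443677 − 266.056000·sin 23.78200°)/13.658311 = 1.593955
contact ratio ≈ 1.5940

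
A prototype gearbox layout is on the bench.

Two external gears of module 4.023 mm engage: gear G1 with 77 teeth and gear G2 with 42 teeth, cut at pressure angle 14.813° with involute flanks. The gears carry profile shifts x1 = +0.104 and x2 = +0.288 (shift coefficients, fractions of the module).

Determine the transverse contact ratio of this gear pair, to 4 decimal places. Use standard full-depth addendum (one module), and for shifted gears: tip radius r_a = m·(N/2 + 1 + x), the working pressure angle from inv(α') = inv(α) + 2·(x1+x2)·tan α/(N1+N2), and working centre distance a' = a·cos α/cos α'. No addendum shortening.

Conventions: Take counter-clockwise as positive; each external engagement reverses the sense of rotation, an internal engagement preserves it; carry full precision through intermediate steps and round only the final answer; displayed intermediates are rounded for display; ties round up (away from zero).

class = single-mesh tooth geometry [involute pair 77T × 42T, m = 4.023]
base radii: r_b1 = 149.737943, r_b2 = 81.675242
tip radii: r_a1 = 159.326892, r_a2 = 89.664624
inv(α') = inv(14.813°) + 2·(+0.104+0.288)·tan α/(77+42) = 0.00766081  ⇒  α' = 16.11625°
a' = a·cos α / cos α' = 239.3685·cos 14.813°/cos 16.11625° = 240.879638
action lengths: √(r_a1²−r_b1²) = 54.439020, √(r_a2²−r_b2²) = 36.998644
base pitch p_b = π·m·cos α = 12.218588
CR = (54.439020 + 36.998644 − 240.879638·sin 16.11625°)/12.218588 = 2.011083
contact ratio ≈ 2.0111

2.0111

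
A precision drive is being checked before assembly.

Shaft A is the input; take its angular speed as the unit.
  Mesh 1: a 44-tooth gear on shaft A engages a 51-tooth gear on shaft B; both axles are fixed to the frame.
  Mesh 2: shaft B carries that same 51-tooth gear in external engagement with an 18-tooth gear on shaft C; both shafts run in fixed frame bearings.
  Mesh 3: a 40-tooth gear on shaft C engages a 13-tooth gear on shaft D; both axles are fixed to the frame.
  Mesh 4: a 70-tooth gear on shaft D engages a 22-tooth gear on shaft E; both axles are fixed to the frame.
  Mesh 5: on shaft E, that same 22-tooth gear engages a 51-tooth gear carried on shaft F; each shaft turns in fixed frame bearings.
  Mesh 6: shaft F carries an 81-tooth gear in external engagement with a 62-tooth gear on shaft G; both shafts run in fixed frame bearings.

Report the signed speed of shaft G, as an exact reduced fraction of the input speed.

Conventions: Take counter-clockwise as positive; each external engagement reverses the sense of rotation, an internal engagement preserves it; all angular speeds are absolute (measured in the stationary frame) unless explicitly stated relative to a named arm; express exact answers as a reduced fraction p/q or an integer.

92400/6851

6-mesh fixed-axis compound train (all bearings frame-fixed)
mesh 1 [44T→51T]: |ω|/ω_in = 1×44/51 = 44/51, sense flips to −
mesh 2 [51T→18T]: |ω|/ω_in = (44/51)×51/18 = 22/9, sense flips to +
mesh 3 [40T→13T]: |ω|/ω_in = (22/9)×40/13 = 880/117, sense flips to −
mesh 4 [70T→22T]: |ω|/ω_in = (880/117)×70/22 = 2800/117, sense flips to +
mesh 5 [22T→51T]: |ω|/ω_in = (2800/117)×22/51 = 61600/5967, sense flips to −
mesh 6 [81T→62T]: |ω|/ω_in = (61600/5967)×81/62 = 92400/6851, sense flips to +
signed output speed (× input speed) = 92400/6851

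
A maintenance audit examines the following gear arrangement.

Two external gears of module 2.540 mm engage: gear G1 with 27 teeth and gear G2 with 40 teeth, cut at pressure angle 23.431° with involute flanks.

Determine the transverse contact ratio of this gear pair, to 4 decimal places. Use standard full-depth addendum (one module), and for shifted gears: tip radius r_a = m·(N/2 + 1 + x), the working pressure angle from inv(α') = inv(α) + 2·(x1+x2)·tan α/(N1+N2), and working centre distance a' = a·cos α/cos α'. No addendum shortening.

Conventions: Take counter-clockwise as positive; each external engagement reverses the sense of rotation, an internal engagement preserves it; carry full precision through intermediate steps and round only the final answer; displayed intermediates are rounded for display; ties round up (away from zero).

1.5358

recognized (one external pair, fixed centres): single-mesh tooth geometry, m = 2.540, N1 = 27, N2 = 40
base radii: r_b1 = 31.462433, r_b2 = 46.611012
tip radii: r_a1 = 36.830000, r_a2 = 53.340000
no profile shift: α' = α, a' = a
action lengths: √(r_a1²−r_b1²) = 19.145866, √(r_a2²−r_b2²) = 25.933938
base pitch p_b = π·m·cos α = 7.321641
CR = (19.145866 + 25.933938 − 85.090000·sin 23.43100°)/7.321641 = 1.535755
contact ratio ≈ 1.5358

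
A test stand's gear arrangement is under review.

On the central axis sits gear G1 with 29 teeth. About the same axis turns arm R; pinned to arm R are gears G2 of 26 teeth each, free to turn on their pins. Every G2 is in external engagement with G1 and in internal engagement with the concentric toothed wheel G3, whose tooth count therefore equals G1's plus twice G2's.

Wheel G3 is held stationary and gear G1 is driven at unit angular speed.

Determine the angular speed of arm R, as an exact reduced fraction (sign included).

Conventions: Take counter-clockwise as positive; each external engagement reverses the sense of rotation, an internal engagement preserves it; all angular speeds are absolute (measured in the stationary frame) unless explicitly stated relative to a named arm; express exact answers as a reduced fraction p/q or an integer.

29/110

topology: planetary set — G1 29T / G2 26T / G3 81T, arm = carrier (Willis)
ring teeth: 29 + 2·26 = 81
29(ω_sun−ω_arm) = −81(ω_ring−ω_arm),  ω_ring = 0, ω_sun = 1
29(1−ω_arm) = −81(0−ω_arm)  ⇒  110·ω_arm = 29  ⇒  ω_arm = 29/110
exact speed ratio = 29/110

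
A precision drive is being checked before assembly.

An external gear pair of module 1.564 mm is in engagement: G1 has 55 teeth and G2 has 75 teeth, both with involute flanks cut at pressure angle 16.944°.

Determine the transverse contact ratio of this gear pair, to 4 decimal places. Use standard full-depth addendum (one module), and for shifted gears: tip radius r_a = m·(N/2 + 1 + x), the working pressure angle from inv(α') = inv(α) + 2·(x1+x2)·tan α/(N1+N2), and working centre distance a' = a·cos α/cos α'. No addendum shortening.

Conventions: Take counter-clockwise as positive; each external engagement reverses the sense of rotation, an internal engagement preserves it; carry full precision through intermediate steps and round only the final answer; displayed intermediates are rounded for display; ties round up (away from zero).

1.9971

single-mesh involute tooth geometry (55T engaging 75T at module 1.564)
base radii: r_b1 = 41.142938, r_b2 = 56.104007
tip radii: r_a1 = 44.574000, r_a2 = 60.214000
no profile shift: α' = α, a' = a
action lengths: √(r_a1²−r_b1²) = 17.149347, √(r_a2²−r_b2²) = 21.864725
base pitch p_b = π·m·cos α = 4.700158
CR = (17.149347 + 21.864725 − 101.660000·sin 16.94400°)/4.700158 = 1.997081
contact ratio ≈ 1.9971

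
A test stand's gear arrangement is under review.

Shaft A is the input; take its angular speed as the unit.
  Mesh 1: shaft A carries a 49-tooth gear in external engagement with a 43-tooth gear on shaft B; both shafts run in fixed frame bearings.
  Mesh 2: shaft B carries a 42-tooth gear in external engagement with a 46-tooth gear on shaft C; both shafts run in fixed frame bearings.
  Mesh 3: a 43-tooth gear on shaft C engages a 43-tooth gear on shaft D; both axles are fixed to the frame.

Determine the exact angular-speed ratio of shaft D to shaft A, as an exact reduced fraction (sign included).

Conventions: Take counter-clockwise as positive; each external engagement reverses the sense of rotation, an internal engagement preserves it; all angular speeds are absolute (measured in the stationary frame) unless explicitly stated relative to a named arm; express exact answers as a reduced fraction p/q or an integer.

class = fixed-axis compound train [3 meshes; 3 ratios multiply, 3 sense flips]
mesh 1 [49T→43T]: running ratio 49/43, sense −
mesh 2 [42T→46T]: running ratio 1029/989, sense +
mesh 3 [43T→43T]: running ratio 1029/989, sense −
ω_out/ω_in = -1029/989

-1029/989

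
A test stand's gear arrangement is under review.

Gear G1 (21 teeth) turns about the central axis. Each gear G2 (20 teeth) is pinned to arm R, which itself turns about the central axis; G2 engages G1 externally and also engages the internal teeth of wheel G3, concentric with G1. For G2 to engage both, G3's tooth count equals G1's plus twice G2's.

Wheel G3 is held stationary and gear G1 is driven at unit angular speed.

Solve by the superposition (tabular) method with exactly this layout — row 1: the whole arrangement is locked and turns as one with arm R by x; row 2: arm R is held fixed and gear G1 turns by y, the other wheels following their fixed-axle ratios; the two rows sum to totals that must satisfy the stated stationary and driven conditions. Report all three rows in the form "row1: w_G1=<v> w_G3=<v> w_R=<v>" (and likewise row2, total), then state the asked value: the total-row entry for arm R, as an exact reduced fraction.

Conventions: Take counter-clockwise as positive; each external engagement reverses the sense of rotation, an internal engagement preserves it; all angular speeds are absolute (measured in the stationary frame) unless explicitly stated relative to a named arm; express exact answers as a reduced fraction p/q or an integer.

class = planetary set [G3 = 21+2·20 = 61; Willis about the carrier]
superposition row 1 [locked train]: every member turns x
superposition row 2 [arm held]: sun y, ring −(21/61)·y, arm 0
boundary: total ω_ring = x − (21/61)·y = 0 and total ω_sun = x + y = 1  ⇒  y = 61/82, x = 21/82
row 2 ring = −(21/61)·61/82 = -21/82
totals (row 1 + row 2): sun 21/82 + 61/82 = 1, ring 21/82 + (-21/82) = 0, arm 21/82 + 0 = 21/82
asked cell (total, arm) = 21/82

row1: w_G1=21/82 w_G3=21/82 w_R=21/82
row2: w_G1=61/82 w_G3=-21/82 w_R=0
total: w_G1=1 w_G3=0 w_R=21/82
asked value: 21/82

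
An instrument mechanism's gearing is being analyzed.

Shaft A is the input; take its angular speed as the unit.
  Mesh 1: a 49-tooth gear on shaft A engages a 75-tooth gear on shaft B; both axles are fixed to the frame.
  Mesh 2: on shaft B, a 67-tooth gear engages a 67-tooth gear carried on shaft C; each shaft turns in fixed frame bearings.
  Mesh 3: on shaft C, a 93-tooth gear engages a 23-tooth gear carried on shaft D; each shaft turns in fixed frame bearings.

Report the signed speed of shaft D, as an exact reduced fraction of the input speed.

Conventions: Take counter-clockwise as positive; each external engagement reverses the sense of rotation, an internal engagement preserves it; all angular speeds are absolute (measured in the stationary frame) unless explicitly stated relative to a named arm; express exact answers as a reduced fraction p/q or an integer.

-1519/575

3-mesh fixed-axis compound train (all bearings frame-fixed)
mesh 1 [49T→75T]: |ω|/ω_in = 1×49/75 = 49/75, sense flips to −
mesh 2 [67T→67T]: |ω|/ω_in = (49/75)×67/67 = 49/75, sense flips to +
mesh 3 [93T→23T]: |ω|/ω_in = (49/75)×93/23 = 1519/575, sense flips to −
signed output speed (× input speed) = -1519/575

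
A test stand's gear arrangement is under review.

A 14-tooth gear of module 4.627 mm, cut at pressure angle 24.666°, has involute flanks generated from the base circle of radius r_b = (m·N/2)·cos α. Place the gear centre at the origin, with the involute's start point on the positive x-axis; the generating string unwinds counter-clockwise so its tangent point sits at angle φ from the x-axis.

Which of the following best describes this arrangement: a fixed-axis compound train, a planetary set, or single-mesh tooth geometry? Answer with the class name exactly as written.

single-mesh involute tooth geometry (14T wheel at module 4.627)
classification: single-mesh tooth geometry

single-mesh tooth geometry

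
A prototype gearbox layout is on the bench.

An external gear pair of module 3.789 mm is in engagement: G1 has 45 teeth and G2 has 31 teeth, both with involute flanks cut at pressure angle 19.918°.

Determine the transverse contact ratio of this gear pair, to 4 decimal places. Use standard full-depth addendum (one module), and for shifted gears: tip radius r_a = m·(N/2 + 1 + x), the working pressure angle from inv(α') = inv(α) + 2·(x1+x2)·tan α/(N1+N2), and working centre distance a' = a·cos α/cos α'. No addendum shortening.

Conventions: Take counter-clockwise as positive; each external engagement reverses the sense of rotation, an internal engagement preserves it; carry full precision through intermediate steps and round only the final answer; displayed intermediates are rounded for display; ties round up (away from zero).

single-mesh involute tooth geometry (45T engaging 31T at module 3.789)
base radii: r_b1 = 80.152793, r_b2 = 55.216369
tip radii: r_a1 = 89.041500, r_a2 = 62.518500
no profile shift: α' = α, a' = a
action lengths: √(r_a1²−r_b1²) = 38.780388, √(r_a2²−r_b2²) = 29.320905
base pitch p_b = π·m·cos α = 11.191441
CR = (38.780388 + 29.320905 − 143.982000·sin 19.91800°)/11.191441 = 1.702215
contact ratio ≈ 1.7022

1.7022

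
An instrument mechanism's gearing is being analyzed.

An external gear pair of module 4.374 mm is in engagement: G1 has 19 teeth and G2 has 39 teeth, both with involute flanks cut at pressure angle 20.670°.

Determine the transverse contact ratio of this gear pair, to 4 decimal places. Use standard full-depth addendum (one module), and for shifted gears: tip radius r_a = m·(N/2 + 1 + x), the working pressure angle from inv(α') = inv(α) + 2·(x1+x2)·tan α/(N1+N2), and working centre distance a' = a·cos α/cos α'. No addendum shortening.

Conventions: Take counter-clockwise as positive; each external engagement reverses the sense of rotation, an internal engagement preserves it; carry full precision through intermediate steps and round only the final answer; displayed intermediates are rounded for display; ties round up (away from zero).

recognized (one external pair, fixed centres): single-mesh tooth geometry, m = 4.374, N1 = 19, N2 = 39
base radii: r_b1 = 38.878191, r_b2 = 79.802603
tip radii: r_a1 = 45.927000, r_a2 = 89.667000
no profile shift: α' = α, a' = a
action lengths: √(r_a1²−r_b1²) = 24.449450, √(r_a2²−r_b2²) = 40.886617
base pitch p_b = π·m·cos α = 12.856783
CR = (24.449450 + 40.886617 − 126.846000·sin 20.67000°)/12.856783 = 1.599259
contact ratio ≈ 1.5993

1.5993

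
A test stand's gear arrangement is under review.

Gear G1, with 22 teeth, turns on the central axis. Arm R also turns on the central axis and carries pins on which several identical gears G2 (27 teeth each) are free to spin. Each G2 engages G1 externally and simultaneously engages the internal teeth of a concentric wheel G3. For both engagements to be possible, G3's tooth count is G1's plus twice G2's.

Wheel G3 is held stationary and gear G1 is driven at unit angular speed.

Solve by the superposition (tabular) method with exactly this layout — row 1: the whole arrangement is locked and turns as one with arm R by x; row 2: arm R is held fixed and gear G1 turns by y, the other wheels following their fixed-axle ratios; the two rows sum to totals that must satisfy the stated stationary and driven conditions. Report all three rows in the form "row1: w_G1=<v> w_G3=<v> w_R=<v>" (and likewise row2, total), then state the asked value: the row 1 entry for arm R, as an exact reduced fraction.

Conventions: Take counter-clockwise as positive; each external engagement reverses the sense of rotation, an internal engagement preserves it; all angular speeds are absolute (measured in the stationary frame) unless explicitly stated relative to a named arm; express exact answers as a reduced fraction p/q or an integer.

row1: w_G1=11/49 w_G3=11/49 w_R=11/49
row2: w_G1=38/49 w_G3=-11/49 w_R=0
total: w_G1=1 w_G3=0 w_R=11/49
asked value: 11/49

class = planetary set [G3 = 22+2·27 = 76; Willis about the carrier]
row 1 — lock + rotate with arm: ω_sun = ω_ring = ω_arm = x
superposition row 2 [arm held]: sun y, ring −(22/76)·y, arm 0
boundary: total ω_ring = x − (22/76)·y = 0 and total ω_sun = x + y = 1  ⇒  y = 38/49, x = 11/49
row 2 ring = −(22/76)·38/49 = -11/49
totals (row 1 + row 2): sun 11/49 + 38/49 = 1, ring 11/49 + (-11/49) = 0, arm 11/49 + 0 = 11/49
asked cell (row1, arm) = 11/49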